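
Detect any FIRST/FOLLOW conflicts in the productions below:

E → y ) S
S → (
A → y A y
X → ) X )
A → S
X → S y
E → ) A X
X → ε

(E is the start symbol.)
Yes. X → ')' X ')' with FOLLOW(X) on { ')' }

A FIRST/FOLLOW conflict occurs when a non-terminal N has a nullable alternative N → β (β ⇒* ε) and another alternative N → α with FIRST(α) ∩ FOLLOW(N) ≠ ∅: on such a lookahead the parser cannot decide between expanding α and letting N vanish via β.

Nullable non-terminals: X.
FIRST sets used below: FIRST(S) = { '(' }

X: nullable alternative(s) X → ε; FOLLOW(X) = { $, ')' }
  X → ) X ): FIRST \ {ε} = { ')' } — overlaps FOLLOW(X) on { ')' }: CONFLICT
  X → S y: FIRST \ {ε} = { '(' } — disjoint from FOLLOW(X)
  X → ε: FIRST \ {ε} = { } — this is the only nullable alternative, skip

A, E, S have no nullable alternative, so no FIRST/FOLLOW check is needed there.

So the grammar has 1 FIRST/FOLLOW conflict (marked CONFLICT above).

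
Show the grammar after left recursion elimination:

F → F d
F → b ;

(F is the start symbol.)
F → b ; F'
F' → d F'
F' → ε

F is directly left-recursive. The standard transformation for
  A → A α₁ | ... | A α_m | β₁ | ... | β_n
is
  A  → β₁ A' | ... | β_n A'
  A' → α₁ A' | ... | α_m A' | ε

F → b ; becomes F → b ; F'
F → F d becomes F' → d F'
Add F' → ε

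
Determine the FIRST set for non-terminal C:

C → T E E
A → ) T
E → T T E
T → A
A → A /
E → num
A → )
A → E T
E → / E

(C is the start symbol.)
{ ')', '/', 'num' }

To compute FIRST(C), examine every production with C on the left-hand side, reading each right-hand side left to right until a non-nullable symbol is reached.

FIRST sets of the other non-terminals involved (by the same procedure, iterated to a fixed point):
  FIRST(T) = { ')', '/', 'num' }

From C → T E E:
  - T is a non-terminal: add FIRST(T) \ {ε} = { ')', '/', 'num' }
    T is not nullable, so stop

Collecting: FIRST(C) = { ')', '/', 'num' }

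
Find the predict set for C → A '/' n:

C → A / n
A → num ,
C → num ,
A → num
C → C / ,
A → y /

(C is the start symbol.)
{ 'num', 'y' }

PREDICT(C → A '/' n) = (FIRST(RHS) \ {ε}) ∪ (FOLLOW(C) if ε ∈ FIRST(RHS), i.e. RHS ⇒* ε)
FIRST(A) = { 'num', 'y' }
FIRST(A '/' n) = { 'num', 'y' }
ε ∉ FIRST(A '/' n), so FOLLOW(C) is not added.
PREDICT(C → A '/' n) = { 'num', 'y' }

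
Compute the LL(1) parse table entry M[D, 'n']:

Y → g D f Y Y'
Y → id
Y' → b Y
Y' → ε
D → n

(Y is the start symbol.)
D → n

To find M[D, 'n'], we find productions for D where 'n' is in the predict set (PREDICT(N → α) = (FIRST(α) \ {ε}) ∪ (FOLLOW(N) if α ⇒* ε)).

D → n: PREDICT = { 'n' }
  'n' is in predict set, so this production goes in M[D, 'n']

M[D, 'n'] = D → n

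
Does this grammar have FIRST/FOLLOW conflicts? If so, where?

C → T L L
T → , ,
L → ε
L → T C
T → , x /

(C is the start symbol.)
Yes. L → T C with FOLLOW(L) on { ',' }

A FIRST/FOLLOW conflict occurs when a non-terminal N has a nullable alternative N → β (β ⇒* ε) and another alternative N → α with FIRST(α) ∩ FOLLOW(N) ≠ ∅: on such a lookahead the parser cannot decide between expanding α and letting N vanish via β.

Nullable non-terminals: L.
FIRST sets used below: FIRST(T) = { ',' }

L: nullable alternative(s) L → ε; FOLLOW(L) = { $, ',' }
  L → ε: FIRST \ {ε} = { } — this is the only nullable alternative, skip
  L → T C: FIRST \ {ε} = { ',' } — overlaps FOLLOW(L) on { ',' }: CONFLICT

C, T have no nullable alternative, so no FIRST/FOLLOW check is needed there.

So the grammar has 1 FIRST/FOLLOW conflict (marked CONFLICT above).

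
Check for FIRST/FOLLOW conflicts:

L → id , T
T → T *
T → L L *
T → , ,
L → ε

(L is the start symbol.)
Yes. L → id ',' T with FOLLOW(L) on { 'id' }

Nullable non-terminals: L.

L: nullable alternative(s) L → ε; FOLLOW(L) = { $, '*', 'id' }
  L → id , T: FIRST \ {ε} = { 'id' } — overlaps FOLLOW(L) on { 'id' }: CONFLICT
  L → ε: FIRST \ {ε} = { } — this is the only nullable alternative, skip

T has no nullable alternative, so no FIRST/FOLLOW check is needed there.

So the grammar has 1 FIRST/FOLLOW conflict (marked CONFLICT above).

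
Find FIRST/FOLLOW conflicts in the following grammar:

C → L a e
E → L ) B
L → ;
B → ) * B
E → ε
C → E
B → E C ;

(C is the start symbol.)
A FIRST/FOLLOW conflict occurs when a non-terminal N has a nullable alternative N → β (β ⇒* ε) and another alternative N → α with FIRST(α) ∩ FOLLOW(N) ≠ ∅: on such a lookahead the parser cannot decide between expanding α and letting N vanish via β.

Nullable non-terminals: C, E.
FIRST sets used below: FIRST(L) = { ';' }, FIRST(E) = { ';', ε }

C: nullable alternative(s) C → E; FOLLOW(C) = { $, ';' }
  C → L a e: FIRST \ {ε} = { ';' } — overlaps FOLLOW(C) on { ';' }: CONFLICT
  C → E: FIRST \ {ε} = { ';' } — this is the only nullable alternative, skip

E: nullable alternative(s) E → ε; FOLLOW(E) = { $, ';' }
  E → L ) B: FIRST \ {ε} = { ';' } — overlaps FOLLOW(E) on { ';' }: CONFLICT
  E → ε: FIRST \ {ε} = { } — this is the only nullable alternative, skip

B, L have no nullable alternative, so no FIRST/FOLLOW check is needed there.

So the grammar has 2 FIRST/FOLLOW conflicts (marked CONFLICT above).

Answer: Yes. C → L a e with FOLLOW(C) on { ';' }; E → L ')' B with FOLLOW(E) on { ';' }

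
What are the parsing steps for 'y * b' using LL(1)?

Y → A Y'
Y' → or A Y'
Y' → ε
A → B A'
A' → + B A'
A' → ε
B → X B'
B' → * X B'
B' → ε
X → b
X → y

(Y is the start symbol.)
Stack is shown with the top on the left.

Stack           Input    Action
-------------------------------
Y $             y * b $  output Y → A Y'
A Y' $          y * b $  output A → B A'
B A' Y' $       y * b $  output B → X B'
X B' A' Y' $    y * b $  output X → y
y B' A' Y' $    y * b $  match 'y'
B' A' Y' $      * b $    output B' → * X B'
* X B' A' Y' $  * b $    match '*'
X B' A' Y' $    b $      output X → b
b B' A' Y' $    b $      match 'b'
B' A' Y' $      $        output B' → ε
A' Y' $         $        output A' → ε
Y' $            $        output Y' → ε
$               $        accept

The string is accepted.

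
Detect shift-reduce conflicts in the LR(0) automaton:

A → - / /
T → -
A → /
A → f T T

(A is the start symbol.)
Augment with A' → A and build the canonical LR(0) collection (I0 = CLOSURE({[A' → . A]}), then GOTO on every symbol after a dot until no new states appear). It has 10 states:
  I0: { [A → . - / /], [A → . /], [A → . f T T], [A' → . A] }  — shift
  I1: { [A → - . / /] }  — shift
  I2: { [A → / .] }  — reduce
  I3: { [A' → A .] }  — accept
  I4: { [A → f . T T], [T → . -] }  — shift
  I5: { [T → - .] }  — reduce
  I6: { [A → f T . T], [T → . -] }  — shift
  I7: { [A → f T T .] }  — reduce
  I8: { [A → - / . /] }  — shift
  I9: { [A → - / / .] }  — reduce

No state contains both a complete item and a shift item.

Answer: No shift-reduce conflicts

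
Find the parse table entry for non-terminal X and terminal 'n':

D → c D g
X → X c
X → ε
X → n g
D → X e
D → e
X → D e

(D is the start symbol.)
To find M[X, 'n'], we find productions for X where 'n' is in the predict set (PREDICT(N → α) = (FIRST(α) \ {ε}) ∪ (FOLLOW(N) if α ⇒* ε)).

Relevant sets:
  FIRST(X) = { 'c', 'e', 'n', ε }
  FIRST(D) = { 'c', 'e', 'n' }
  FOLLOW(X) = { 'c', 'e' }

X → X c: PREDICT = { 'c', 'e', 'n' }
  'n' is in predict set, so this production goes in M[X, 'n']
X → ε: PREDICT = { 'c', 'e' }
X → n g: PREDICT = { 'n' }
  'n' is in predict set, so this production goes in M[X, 'n']
X → D e: PREDICT = { 'c', 'e', 'n' }
  'n' is in predict set, so this production goes in M[X, 'n']

M[X, 'n'] = X → X c, X → n g, X → D e  (a multiply-defined cell — the grammar is not LL(1))

Answer: X → X c, X → n g, X → D e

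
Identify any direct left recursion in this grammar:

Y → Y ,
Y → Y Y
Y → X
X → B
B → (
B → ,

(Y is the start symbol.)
Y → Y ,: LEFT RECURSIVE (starts with Y)
Y → Y Y: LEFT RECURSIVE (starts with Y)
Y → X: starts with X
X → B: starts with B
B → (: starts with '('
B → ,: starts with ','

The grammar has direct left recursion on: Y.

Answer: Yes, Y is left-recursive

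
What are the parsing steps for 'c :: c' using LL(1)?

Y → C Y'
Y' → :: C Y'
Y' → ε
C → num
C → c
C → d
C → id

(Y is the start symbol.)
LL(1) parsing maintains a stack (initially the start symbol over $) and the input. At each step: if the stack top is a terminal, match it against the current input token; if it is a non-terminal N, replace it with the RHS of M[N, lookahead] (the unique production whose predict set contains the lookahead).

Stack is shown with the top on the left.

Stack      Input     Action
---------------------------
Y $        c :: c $  output Y → C Y'
C Y' $     c :: c $  output C → c
c Y' $     c :: c $  match 'c'
Y' $       :: c $    output Y' → :: C Y'
:: C Y' $  :: c $    match '::'
C Y' $     c $       output C → c
c Y' $     c $       match 'c'
Y' $       $         output Y' → ε
$          $         accept

The string is accepted.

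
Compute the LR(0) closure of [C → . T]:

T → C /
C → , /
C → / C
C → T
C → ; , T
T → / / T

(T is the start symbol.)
{ [C → . , /], [C → . / C], [C → . ; , T], [C → . T], [T → . / / T], [T → . C /] }

Start with: [C → . T]
  [C → . T] has the dot before T: add [T → . C /], [T → . / / T]
  [T → . C /] has the dot before C: add [C → . , /], [C → . / C], [C → . ; , T]
No further items can be added.

CLOSURE = { [C → . , /], [C → . / C], [C → . ; , T], [C → . T], [T → . / / T], [T → . C /] }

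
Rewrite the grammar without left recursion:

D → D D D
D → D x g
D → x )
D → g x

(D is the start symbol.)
D is directly left-recursive. The standard transformation for
  A → A α₁ | ... | A α_m | β₁ | ... | β_n
is
  A  → β₁ A' | ... | β_n A'
  A' → α₁ A' | ... | α_m A' | ε

D → x ) becomes D → x ) D'
D → g x becomes D → g x D'
D → D D D becomes D' → D D D'
D → D x g becomes D' → x g D'
Add D' → ε

Resulting grammar:
D → x ) D'
D → g x D'
D' → D D D'
D' → x g D'
D' → ε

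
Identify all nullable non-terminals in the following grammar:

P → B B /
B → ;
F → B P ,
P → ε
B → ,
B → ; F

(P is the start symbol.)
{ 'P' }

A non-terminal is nullable if it can derive ε (the empty string): either it has an ε-production, or it has a production whose right-hand side consists entirely of nullable non-terminals.

ε-productions: P → ε
So P is immediately nullable.
No further non-terminal can be added: every production for the remaining non-terminals contains a terminal or a non-nullable non-terminal.
Nullable = { 'P' }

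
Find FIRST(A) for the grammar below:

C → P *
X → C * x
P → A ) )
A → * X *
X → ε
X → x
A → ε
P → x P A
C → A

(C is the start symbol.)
{ '*', ε }

From A → * X *:
  - '*' is a terminal: add '*' and stop
From A → ε:
  - ε-production, so ε ∈ FIRST(A)

Collecting: FIRST(A) = { '*', ε }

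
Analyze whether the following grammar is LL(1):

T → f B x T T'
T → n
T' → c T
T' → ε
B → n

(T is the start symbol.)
No. Predict set conflict for T': { 'c' }

Relevant sets:
  FOLLOW(T') = { $, 'c' }

For T:
  PREDICT(T → f B x T T') = { 'f' }
  PREDICT(T → n) = { 'n' }
For T':
  PREDICT(T' → c T) = { 'c' }
  PREDICT(T' → ε) = { $, 'c' }
B has a single production, so nothing to check there.

Conflict found: Predict set conflict for T': { 'c' }
The grammar is NOT LL(1).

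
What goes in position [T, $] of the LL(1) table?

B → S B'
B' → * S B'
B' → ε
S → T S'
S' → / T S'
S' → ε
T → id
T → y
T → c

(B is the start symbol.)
Empty (error entry)

To find M[T, $], we find productions for T where $ is in the predict set (PREDICT(N → α) = (FIRST(α) \ {ε}) ∪ (FOLLOW(N) if α ⇒* ε)).

T → id: PREDICT = { 'id' }
T → y: PREDICT = { 'y' }
T → c: PREDICT = { 'c' }

M[T, $] is empty (no production applies)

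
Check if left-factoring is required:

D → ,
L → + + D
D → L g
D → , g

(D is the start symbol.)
Yes, D has productions with common prefix ','

Left-factoring is needed when two productions for the same non-terminal
share a common prefix on the right-hand side.

Productions for D:
  D → ,
  D → L g
  D → , g

Found common prefix ',' in productions for D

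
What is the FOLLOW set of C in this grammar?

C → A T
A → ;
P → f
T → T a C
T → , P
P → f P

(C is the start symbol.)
To compute FOLLOW(C), find every occurrence of C on a right-hand side N → α C β: add FIRST(β) \ {ε}, and if β is empty or nullable also add FOLLOW(N). Iterate to a fixed point.

C is the start symbol, so $ ∈ FOLLOW(C).
In T → T a C: C is at the end, add FOLLOW(T)

The FOLLOW sets referred to above (computed the same way, to a fixed point):
  FOLLOW(T) = { $, 'a' }

Taking the union: FOLLOW(C) = { $, 'a' }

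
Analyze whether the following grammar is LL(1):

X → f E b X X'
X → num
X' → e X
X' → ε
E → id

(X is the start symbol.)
Relevant sets:
  FOLLOW(X') = { $, 'e' }

For X:
  PREDICT(X → f E b X X') = { 'f' }
  PREDICT(X → num) = { 'num' }
For X':
  PREDICT(X' → e X) = { 'e' }
  PREDICT(X' → ε) = { $, 'e' }
E has a single production, so nothing to check there.

Conflict found: Predict set conflict for X': { 'e' }
The grammar is NOT LL(1).

Answer: No. Predict set conflict for X': { 'e' }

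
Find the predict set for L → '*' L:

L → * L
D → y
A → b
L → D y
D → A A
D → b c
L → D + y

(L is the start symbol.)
PREDICT(L → '*' L) = (FIRST(RHS) \ {ε}) ∪ (FOLLOW(L) if ε ∈ FIRST(RHS), i.e. RHS ⇒* ε)
FIRST('*' L) = { '*' }
ε ∉ FIRST('*' L), so FOLLOW(L) is not added.
PREDICT(L → '*' L) = { '*' }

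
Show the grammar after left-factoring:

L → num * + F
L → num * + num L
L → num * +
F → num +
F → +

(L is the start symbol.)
Left-factoring transforms A → αβ₁ | αβ₂ into A → αA' and A' → β₁ | β₂
(α is the longest common prefix among the alternatives). Repeat until
no nonterminal has two alternatives with a common prefix.

Round 1: L has alternatives sharing prefix 'num * +'. Introduce L': L → num * + L'
  Add: L' → F
  Add: L' → num L
  Add: L' → ε

No remaining common prefixes — done.

Resulting grammar:
L → num * + L'
L' → F
L' → num L
L' → ε
F → num +
F → +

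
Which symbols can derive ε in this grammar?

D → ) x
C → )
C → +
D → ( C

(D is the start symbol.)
There are no ε-productions, so no non-terminal can derive ε.
No non-terminals are nullable.

Answer: None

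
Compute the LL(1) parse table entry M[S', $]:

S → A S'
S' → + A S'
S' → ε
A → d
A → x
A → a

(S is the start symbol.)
To find M[S', $], we find productions for S' where $ is in the predict set (PREDICT(N → α) = (FIRST(α) \ {ε}) ∪ (FOLLOW(N) if α ⇒* ε)).

Relevant sets:
  FOLLOW(S') = { $ }

S' → + A S': PREDICT = { '+' }
S' → ε: PREDICT = { $ }
  $ is in predict set, so this production goes in M[S', $]

M[S', $] = S' → ε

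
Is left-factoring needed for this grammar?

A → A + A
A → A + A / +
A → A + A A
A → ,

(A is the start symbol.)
Left-factoring is needed when two productions for the same non-terminal
share a common prefix on the right-hand side.

Productions for A:
  A → A + A
  A → A + A / +
  A → A + A A
  A → ,

Found common prefix 'A + A' in productions for A

Answer: Yes, A has productions with common prefix 'A + A'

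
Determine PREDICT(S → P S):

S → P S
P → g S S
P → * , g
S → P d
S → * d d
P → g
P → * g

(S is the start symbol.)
{ '*', 'g' }

PREDICT(S → P S) = (FIRST(RHS) \ {ε}) ∪ (FOLLOW(S) if ε ∈ FIRST(RHS), i.e. RHS ⇒* ε)
FIRST(P) = { '*', 'g' }
FIRST(P S) = { '*', 'g' }
ε ∉ FIRST(P S), so FOLLOW(S) is not added.
PREDICT(S → P S) = { '*', 'g' }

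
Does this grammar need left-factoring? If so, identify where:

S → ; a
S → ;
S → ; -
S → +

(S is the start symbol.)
Yes, S has productions with common prefix ';'

Left-factoring is needed when two productions for the same non-terminal
share a common prefix on the right-hand side.

Productions for S:
  S → ; a
  S → ;
  S → ; -
  S → +

Found common prefix ';' in productions for S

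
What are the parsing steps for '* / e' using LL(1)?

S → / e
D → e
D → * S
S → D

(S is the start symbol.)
Stack is shown with the top on the left.

Stack  Input    Action
----------------------
S $    * / e $  output S → D
D $    * / e $  output D → * S
* S $  * / e $  match '*'
S $    / e $    output S → / e
/ e $  / e $    match '/'
e $    e $      match 'e'
$      $        accept

The string is accepted.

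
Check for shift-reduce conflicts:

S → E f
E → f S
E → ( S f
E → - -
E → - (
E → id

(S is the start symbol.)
No shift-reduce conflicts

A shift-reduce conflict occurs when an LR(0) state has both:
  - a complete (reduce) item [A → α .] (dot at the end), and
  - a shift item [B → β . c γ] (dot before a terminal).

Augment with S' → S and build the canonical LR(0) collection (I0 = CLOSURE({[S' → . S]}), then GOTO on every symbol after a dot until no new states appear). It has 13 states:
  I0: { [E → . ( S f], [E → . - (], [E → . - -], [E → . f S], [E → . id], [S → . E f], [S' → . S] }  — shift
  I1: { [E → ( . S f], [E → . ( S f], [E → . - (], [E → . - -], [E → . f S], [E → . id], [S → . E f] }  — shift
  I2: { [E → - . (], [E → - . -] }  — shift
  I3: { [S → E . f] }  — shift
  I4: { [S' → S .] }  — accept
  I5: { [E → . ( S f], [E → . - (], [E → . - -], [E → . f S], [E → . id], [E → f . S], [S → . E f] }  — shift
  I6: { [E → id .] }  — reduce
  I7: { [E → f S .] }  — reduce
  I8: { [S → E f .] }  — reduce
  I9: { [E → - ( .] }  — reduce
  I10: { [E → - - .] }  — reduce
  I11: { [E → ( S . f] }  — shift
  I12: { [E → ( S f .] }  — reduce

No state contains both a complete item and a shift item.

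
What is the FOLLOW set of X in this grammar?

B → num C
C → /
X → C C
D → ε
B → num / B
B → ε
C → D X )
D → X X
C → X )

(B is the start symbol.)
In C → D X ): X is followed by ')', add FIRST(')') \ {ε} = { ')' }
In D → X X: X is followed by X, add FIRST(X) \ {ε} = { '/' }
In D → X X: X is at the end, add FOLLOW(D)
In C → X ): X is followed by ')', add FIRST(')') \ {ε} = { ')' }

The FOLLOW sets referred to above (computed the same way, to a fixed point):
  FOLLOW(D) = { '/' }

Taking the union: FOLLOW(X) = { ')', '/' }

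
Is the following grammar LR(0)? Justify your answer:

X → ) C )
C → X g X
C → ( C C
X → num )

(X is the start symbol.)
Yes, the grammar is LR(0)

Augment with X' → X and build the canonical LR(0) collection (I0 = CLOSURE({[X' → . X]}), then GOTO on every symbol after a dot until no new states appear). It has 13 states:
  I0: { [X → . ) C )], [X → . num )], [X' → . X] }  — shift
  I1: { [C → . ( C C], [C → . X g X], [X → ) . C )], [X → . ) C )], [X → . num )] }  — shift
  I2: { [X' → X .] }  — accept
  I3: { [X → num . )] }  — shift
  I4: { [X → num ) .] }  — reduce
  I5: { [C → ( . C C], [C → . ( C C], [C → . X g X], [X → . ) C )], [X → . num )] }  — shift
  I6: { [X → ) C . )] }  — shift
  I7: { [C → X . g X] }  — shift
  I8: { [C → X g . X], [X → . ) C )], [X → . num )] }  — shift
  I9: { [C → X g X .] }  — reduce
  I10: { [X → ) C ) .] }  — reduce
  I11: { [C → ( C . C], [C → . ( C C], [C → . X g X], [X → . ) C )], [X → . num )] }  — shift
  I12: { [C → ( C C .] }  — reduce

Every state is either a pure shift/goto state or contains exactly one complete item and nothing to shift — no conflicts. The grammar is LR(0).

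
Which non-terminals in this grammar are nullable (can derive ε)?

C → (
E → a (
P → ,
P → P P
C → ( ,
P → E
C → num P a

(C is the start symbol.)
None

There are no ε-productions, so no non-terminal can derive ε.
No non-terminals are nullable.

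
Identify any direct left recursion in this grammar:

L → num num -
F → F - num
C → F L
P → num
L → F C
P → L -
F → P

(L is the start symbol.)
Yes, F is left-recursive

Direct left recursion occurs when N → N α for some non-terminal N (the right-hand side begins with the left-hand side itself).

L → num num -: starts with num
F → F - num: LEFT RECURSIVE (starts with F)
C → F L: starts with F
P → num: starts with num
L → F C: starts with F
P → L -: starts with L
F → P: starts with P

The grammar has direct left recursion on: F.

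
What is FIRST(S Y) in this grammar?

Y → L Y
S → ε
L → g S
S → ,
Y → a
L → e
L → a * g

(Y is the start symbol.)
FIRST sets of the non-terminals involved (from the grammar, by fixed-point iteration):
  FIRST(S) = { ',', ε }
  FIRST(Y) = { 'a', 'e', 'g' }

To compute FIRST(S Y), process the symbols left to right:
Symbol S is a non-terminal. Add FIRST(S) \ {ε} = { ',' }
S is nullable (ε ∈ FIRST(S)), continue to the next symbol.
Symbol Y is a non-terminal. Add FIRST(Y) \ {ε} = { 'a', 'e', 'g' }
Y is not nullable (ε ∉ FIRST(Y)), so stop here.
FIRST(S Y) = { ',', 'a', 'e', 'g' }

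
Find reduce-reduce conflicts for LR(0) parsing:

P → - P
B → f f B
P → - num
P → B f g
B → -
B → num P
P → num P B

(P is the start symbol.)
No reduce-reduce conflicts

Augment with P' → P and build the canonical LR(0) collection (I0 = CLOSURE({[P' → . P]}), then GOTO on every symbol after a dot until no new states appear). It has 17 states:
  I0: { [B → . -], [B → . f f B], [B → . num P], [P → . - P], [P → . - num], [P → . B f g], [P → . num P B], [P' → . P] }  — shift
  I1: { [B → - .], [B → . -], [B → . f f B], [B → . num P], [P → - . P], [P → - . num], [P → . - P], [P → . - num], [P → . B f g], [P → . num P B] }  — shift, reduce
  I2: { [P → B . f g] }  — shift
  I3: { [P' → P .] }  — accept
  I4: { [B → f . f B] }  — shift
  I5: { [B → . -], [B → . f f B], [B → . num P], [B → num . P], [P → . - P], [P → . - num], [P → . B f g], [P → . num P B], [P → num . P B] }  — shift
  I6: { [B → . -], [B → . f f B], [B → . num P], [B → num P .], [P → num P . B] }  — shift, reduce
  I7: { [B → - .] }  — reduce
  I8: { [P → num P B .] }  — reduce
  I9: { [B → . -], [B → . f f B], [B → . num P], [B → num . P], [P → . - P], [P → . - num], [P → . B f g], [P → . num P B] }  — shift
  I10: { [B → num P .] }  — reduce
  I11: { [B → . -], [B → . f f B], [B → . num P], [B → f f . B] }  — shift
  I12: { [B → f f B .] }  — reduce
  I13: { [P → B f . g] }  — shift
  I14: { [P → B f g .] }  — reduce
  I15: { [P → - P .] }  — reduce
  I16: { [B → . -], [B → . f f B], [B → . num P], [B → num . P], [P → - num .], [P → . - P], [P → . - num], [P → . B f g], [P → . num P B], [P → num . P B] }  — shift, reduce

No state contains more than one complete item.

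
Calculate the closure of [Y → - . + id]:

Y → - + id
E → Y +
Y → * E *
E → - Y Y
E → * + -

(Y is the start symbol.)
{ [Y → - . + id] }

Start with: [Y → - . + id]
The dot precedes the terminal '+', so nothing is added.

CLOSURE = { [Y → - . + id] }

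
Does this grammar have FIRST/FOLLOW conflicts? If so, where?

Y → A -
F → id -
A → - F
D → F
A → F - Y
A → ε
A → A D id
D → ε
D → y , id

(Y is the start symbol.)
Yes. A → '-' F with FOLLOW(A) on { '-' }; A → F '-' Y with FOLLOW(A) on { 'id' }; A → A D id with FOLLOW(A) on { '-', 'id', 'y' }; D → F with FOLLOW(D) on { 'id' }

A FIRST/FOLLOW conflict occurs when a non-terminal N has a nullable alternative N → β (β ⇒* ε) and another alternative N → α with FIRST(α) ∩ FOLLOW(N) ≠ ∅: on such a lookahead the parser cannot decide between expanding α and letting N vanish via β.

Nullable non-terminals: A, D.
FIRST sets used below: FIRST(F) = { 'id' }, FIRST(A) = { '-', 'id', 'y', ε }, FIRST(D) = { 'id', 'y', ε }

A: nullable alternative(s) A → ε; FOLLOW(A) = { '-', 'id', 'y' }
  A → - F: FIRST \ {ε} = { '-' } — overlaps FOLLOW(A) on { '-' }: CONFLICT
  A → F - Y: FIRST \ {ε} = { 'id' } — overlaps FOLLOW(A) on { 'id' }: CONFLICT
  A → ε: FIRST \ {ε} = { } — this is the only nullable alternative, skip
  A → A D id: FIRST \ {ε} = { '-', 'id', 'y' } — overlaps FOLLOW(A) on { '-', 'id', 'y' }: CONFLICT

D: nullable alternative(s) D → ε; FOLLOW(D) = { 'id' }
  D → F: FIRST \ {ε} = { 'id' } — overlaps FOLLOW(D) on { 'id' }: CONFLICT
  D → ε: FIRST \ {ε} = { } — this is the only nullable alternative, skip
  D → y , id: FIRST \ {ε} = { 'y' } — disjoint from FOLLOW(D)

F, Y have no nullable alternative, so no FIRST/FOLLOW check is needed there.

So the grammar has 4 FIRST/FOLLOW conflicts (marked CONFLICT above).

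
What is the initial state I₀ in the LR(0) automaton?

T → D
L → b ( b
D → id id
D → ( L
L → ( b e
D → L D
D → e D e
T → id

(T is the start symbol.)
{ [D → . ( L], [D → . L D], [D → . e D e], [D → . id id], [L → . ( b e], [L → . b ( b], [T → . D], [T → . id], [T' → . T] }

First, augment the grammar with T' → T
I₀ = CLOSURE({ [T' → . T] }):
  [T' → . T] has the dot before T: add [T → . D], [T → . id]
  [T → . D] has the dot before D: add [D → . id id], [D → . ( L], [D → . L D], [D → . e D e]
  [D → . L D] has the dot before L: add [L → . b ( b], [L → . ( b e]
No further items can be added.

I₀ = { [D → . ( L], [D → . L D], [D → . e D e], [D → . id id], [L → . ( b e], [L → . b ( b], [T → . D], [T → . id], [T' → . T] }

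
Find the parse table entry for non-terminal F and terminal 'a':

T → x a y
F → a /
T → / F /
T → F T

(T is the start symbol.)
F → a /

To find M[F, 'a'], we find productions for F where 'a' is in the predict set (PREDICT(N → α) = (FIRST(α) \ {ε}) ∪ (FOLLOW(N) if α ⇒* ε)).

F → a /: PREDICT = { 'a' }
  'a' is in predict set, so this production goes in M[F, 'a']

M[F, 'a'] = F → a /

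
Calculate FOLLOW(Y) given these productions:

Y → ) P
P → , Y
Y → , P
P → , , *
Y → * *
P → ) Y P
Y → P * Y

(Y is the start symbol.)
{ $, ')', '*', ',' }

To compute FOLLOW(Y), find every occurrence of Y on a right-hand side N → α Y β: add FIRST(β) \ {ε}, and if β is empty or nullable also add FOLLOW(N). Iterate to a fixed point.

Y is the start symbol, so $ ∈ FOLLOW(Y).
In P → , Y: Y is at the end, add FOLLOW(P)
In P → ) Y P: Y is followed by P, add FIRST(P) \ {ε} = { ')', ',' }
In Y → P * Y: Y is at the end; this adds FOLLOW(Y) to itself — nothing new

The FOLLOW sets referred to above (computed the same way, to a fixed point):
  FOLLOW(P) = { $, ')', '*', ',' }

Taking the union: FOLLOW(Y) = { $, ')', '*', ',' }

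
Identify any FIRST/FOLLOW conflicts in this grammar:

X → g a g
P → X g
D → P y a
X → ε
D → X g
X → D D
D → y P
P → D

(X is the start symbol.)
A FIRST/FOLLOW conflict occurs when a non-terminal N has a nullable alternative N → β (β ⇒* ε) and another alternative N → α with FIRST(α) ∩ FOLLOW(N) ≠ ∅: on such a lookahead the parser cannot decide between expanding α and letting N vanish via β.

Nullable non-terminals: X.
FIRST sets used below: FIRST(D) = { 'g', 'y' }

X: nullable alternative(s) X → ε; FOLLOW(X) = { $, 'g' }
  X → g a g: FIRST \ {ε} = { 'g' } — overlaps FOLLOW(X) on { 'g' }: CONFLICT
  X → ε: FIRST \ {ε} = { } — this is the only nullable alternative, skip
  X → D D: FIRST \ {ε} = { 'g', 'y' } — overlaps FOLLOW(X) on { 'g' }: CONFLICT

D, P have no nullable alternative, so no FIRST/FOLLOW check is needed there.

So the grammar has 2 FIRST/FOLLOW conflicts (marked CONFLICT above).

Answer: Yes. X → g a g with FOLLOW(X) on { 'g' }; X → D D with FOLLOW(X) on { 'g' }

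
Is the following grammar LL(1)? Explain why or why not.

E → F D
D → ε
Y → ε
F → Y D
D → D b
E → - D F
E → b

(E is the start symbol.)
No. Predict set conflict for E: { 'b' }

A grammar is LL(1) if for each non-terminal N with multiple productions, the predict sets of those productions are pairwise disjoint, where PREDICT(N → α) = (FIRST(α) \ {ε}) ∪ (FOLLOW(N) if α ⇒* ε).

Relevant sets:
  FIRST(F) = { 'b', ε }
  FIRST(D) = { 'b', ε }
  FOLLOW(E) = { $ }
  FOLLOW(D) = { $, 'b' }

For E:
  PREDICT(E → F D) = { $, 'b' }
  PREDICT(E → '-' D F) = { '-' }
  PREDICT(E → b) = { 'b' }
For D:
  PREDICT(D → ε) = { $, 'b' }
  PREDICT(D → D b) = { 'b' }
Y, F have a single production, so nothing to check there.

Conflict found: Predict set conflict for E: { 'b' }
The grammar is NOT LL(1).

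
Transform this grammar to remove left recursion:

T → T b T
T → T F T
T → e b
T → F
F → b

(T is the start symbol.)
T → e b T'
T → F T'
T' → b T T'
T' → F T T'
T' → ε
F → b

T is directly left-recursive. The standard transformation for
  A → A α₁ | ... | A α_m | β₁ | ... | β_n
is
  A  → β₁ A' | ... | β_n A'
  A' → α₁ A' | ... | α_m A' | ε

T → e b becomes T → e b T'
T → F becomes T → F T'
T → T b T becomes T' → b T T'
T → T F T becomes T' → F T T'
Add T' → ε

Productions for other non-terminals are unchanged:
  F → b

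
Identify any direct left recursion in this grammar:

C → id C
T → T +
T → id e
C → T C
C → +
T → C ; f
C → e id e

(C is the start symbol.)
Direct left recursion occurs when N → N α for some non-terminal N (the right-hand side begins with the left-hand side itself).

C → id C: starts with id
T → T +: LEFT RECURSIVE (starts with T)
T → id e: starts with id
C → T C: starts with T
C → +: starts with '+'
T → C ; f: starts with C
C → e id e: starts with e

The grammar has direct left recursion on: T.

Answer: Yes, T is left-recursive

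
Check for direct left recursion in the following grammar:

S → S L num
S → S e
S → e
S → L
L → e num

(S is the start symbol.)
Direct left recursion occurs when N → N α for some non-terminal N (the right-hand side begins with the left-hand side itself).

S → S L num: LEFT RECURSIVE (starts with S)
S → S e: LEFT RECURSIVE (starts with S)
S → e: starts with e
S → L: starts with L
L → e num: starts with e

The grammar has direct left recursion on: S.

Answer: Yes, S is left-recursive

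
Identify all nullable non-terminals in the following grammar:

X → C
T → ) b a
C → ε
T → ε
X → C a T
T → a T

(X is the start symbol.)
{ 'C', 'T', 'X' }

A non-terminal is nullable if it can derive ε (the empty string): either it has an ε-production, or it has a production whose right-hand side consists entirely of nullable non-terminals.

ε-productions: C → ε, T → ε
So C, T are immediately nullable.
X → C: every symbol on the right is nullable, so X is nullable too.
Every non-terminal is now nullable.
Nullable = { 'C', 'T', 'X' }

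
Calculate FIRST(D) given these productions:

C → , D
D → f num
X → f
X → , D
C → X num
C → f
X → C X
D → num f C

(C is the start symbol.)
{ 'f', 'num' }

To compute FIRST(D), examine every production with D on the left-hand side, reading each right-hand side left to right until a non-nullable symbol is reached.

From D → f num:
  - f is a terminal: add 'f' and stop
From D → num f C:
  - num is a terminal: add 'num' and stop

Collecting: FIRST(D) = { 'f', 'num' }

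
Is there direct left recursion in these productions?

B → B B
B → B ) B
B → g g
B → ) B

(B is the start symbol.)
Yes, B is left-recursive

Direct left recursion occurs when N → N α for some non-terminal N (the right-hand side begins with the left-hand side itself).

B → B B: LEFT RECURSIVE (starts with B)
B → B ) B: LEFT RECURSIVE (starts with B)
B → g g: starts with g
B → ) B: starts with ')'

The grammar has direct left recursion on: B.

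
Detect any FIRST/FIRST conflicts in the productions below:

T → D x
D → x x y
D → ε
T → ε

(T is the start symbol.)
A FIRST/FIRST conflict occurs when two productions N → α and N → β for the same non-terminal have FIRST(α) ∩ FIRST(β) ≠ ∅ (with ε ∈ FIRST of a nullable right-hand side, so two nullable alternatives also conflict).

FIRST sets of the non-terminals at (or reachable through a nullable prefix from) the front of some alternative:
  FIRST(D) = { 'x', ε }

Productions for T:
  T → D x: FIRST = { 'x' }
  T → ε: FIRST = { ε }
Productions for D:
  D → x x y: FIRST = { 'x' }
  D → ε: FIRST = { ε }

All alternatives of each non-terminal have pairwise disjoint FIRST sets.

Answer: No FIRST/FIRST conflicts.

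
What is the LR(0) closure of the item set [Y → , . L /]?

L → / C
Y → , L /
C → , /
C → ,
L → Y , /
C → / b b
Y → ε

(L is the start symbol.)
Start with: [Y → , . L /]
  [Y → , . L /] has the dot before L: add [L → . / C], [L → . Y , /]
  [L → . Y , /] has the dot before Y: add [Y → . , L /], [Y → .]
No further items can be added.

CLOSURE = { [L → . / C], [L → . Y , /], [Y → , . L /], [Y → . , L /], [Y → .] }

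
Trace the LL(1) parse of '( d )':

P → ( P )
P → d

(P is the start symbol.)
LL(1) parsing maintains a stack (initially the start symbol over $) and the input. At each step: if the stack top is a terminal, match it against the current input token; if it is a non-terminal N, replace it with the RHS of M[N, lookahead] (the unique production whose predict set contains the lookahead).

Stack is shown with the top on the left.

Stack    Input    Action
------------------------
P $      ( d ) $  output P → ( P )
( P ) $  ( d ) $  match '('
P ) $    d ) $    output P → d
d ) $    d ) $    match 'd'
) $      ) $      match ')'
$        $        accept

The string is accepted.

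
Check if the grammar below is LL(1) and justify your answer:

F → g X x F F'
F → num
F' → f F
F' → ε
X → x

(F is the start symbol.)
No. Predict set conflict for F': { 'f' }

Relevant sets:
  FOLLOW(F') = { $, 'f' }

For F:
  PREDICT(F → g X x F F') = { 'g' }
  PREDICT(F → num) = { 'num' }
For F':
  PREDICT(F' → f F) = { 'f' }
  PREDICT(F' → ε) = { $, 'f' }
X has a single production, so nothing to check there.

Conflict found: Predict set conflict for F': { 'f' }
The grammar is NOT LL(1).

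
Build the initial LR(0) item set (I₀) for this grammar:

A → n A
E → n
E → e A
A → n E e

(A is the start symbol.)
First, augment the grammar with A' → A
I₀ = CLOSURE({ [A' → . A] }):
  [A' → . A] has the dot before A: add [A → . n A], [A → . n E e]
No further items can be added.

I₀ = { [A → . n A], [A → . n E e], [A' → . A] }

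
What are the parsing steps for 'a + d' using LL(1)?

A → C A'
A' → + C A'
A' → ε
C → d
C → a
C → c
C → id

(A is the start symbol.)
LL(1) parsing maintains a stack (initially the start symbol over $) and the input. At each step: if the stack top is a terminal, match it against the current input token; if it is a non-terminal N, replace it with the RHS of M[N, lookahead] (the unique production whose predict set contains the lookahead).

Stack is shown with the top on the left.

Stack     Input    Action
-------------------------
A $       a + d $  output A → C A'
C A' $    a + d $  output C → a
a A' $    a + d $  match 'a'
A' $      + d $    output A' → + C A'
+ C A' $  + d $    match '+'
C A' $    d $      output C → d
d A' $    d $      match 'd'
A' $      $        output A' → ε
$         $        accept

The string is accepted.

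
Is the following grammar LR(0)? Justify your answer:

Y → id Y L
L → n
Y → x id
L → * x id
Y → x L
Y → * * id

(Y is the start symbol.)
Augment with Y' → Y and build the canonical LR(0) collection (I0 = CLOSURE({[Y' → . Y]}), then GOTO on every symbol after a dot until no new states appear). It has 15 states:
  I0: { [Y → . * * id], [Y → . id Y L], [Y → . x L], [Y → . x id], [Y' → . Y] }  — shift
  I1: { [Y → * . * id] }  — shift
  I2: { [Y' → Y .] }  — accept
  I3: { [Y → . * * id], [Y → . id Y L], [Y → . x L], [Y → . x id], [Y → id . Y L] }  — shift
  I4: { [L → . * x id], [L → . n], [Y → x . L], [Y → x . id] }  — shift
  I5: { [L → * . x id] }  — shift
  I6: { [Y → x L .] }  — reduce
  I7: { [Y → x id .] }  — reduce
  I8: { [L → n .] }  — reduce
  I9: { [L → * x . id] }  — shift
  I10: { [L → * x id .] }  — reduce
  I11: { [L → . * x id], [L → . n], [Y → id Y . L] }  — shift
  I12: { [Y → id Y L .] }  — reduce
  I13: { [Y → * * . id] }  — shift
  I14: { [Y → * * id .] }  — reduce

Every state is either a pure shift/goto state or contains exactly one complete item and nothing to shift — no conflicts. The grammar is LR(0).

Answer: Yes, the grammar is LR(0)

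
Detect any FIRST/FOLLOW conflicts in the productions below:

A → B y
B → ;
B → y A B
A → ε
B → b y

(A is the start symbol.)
A FIRST/FOLLOW conflict occurs when a non-terminal N has a nullable alternative N → β (β ⇒* ε) and another alternative N → α with FIRST(α) ∩ FOLLOW(N) ≠ ∅: on such a lookahead the parser cannot decide between expanding α and letting N vanish via β.

Nullable non-terminals: A.
FIRST sets used below: FIRST(B) = { ';', 'b', 'y' }

A: nullable alternative(s) A → ε; FOLLOW(A) = { $, ';', 'b', 'y' }
  A → B y: FIRST \ {ε} = { ';', 'b', 'y' } — overlaps FOLLOW(A) on { ';', 'b', 'y' }: CONFLICT
  A → ε: FIRST \ {ε} = { } — this is the only nullable alternative, skip

B has no nullable alternative, so no FIRST/FOLLOW check is needed there.

So the grammar has 1 FIRST/FOLLOW conflict (marked CONFLICT above).

Answer: Yes. A → B y with FOLLOW(A) on { ';', 'b', 'y' }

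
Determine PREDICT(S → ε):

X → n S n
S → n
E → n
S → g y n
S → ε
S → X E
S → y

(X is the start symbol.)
PREDICT(S → ε) = (FIRST(RHS) \ {ε}) ∪ (FOLLOW(S) if ε ∈ FIRST(RHS), i.e. RHS ⇒* ε)
The right-hand side is ε (FIRST(ε) = { ε }), so the predict set is FOLLOW(S) = { 'n' }
PREDICT(S → ε) = { 'n' }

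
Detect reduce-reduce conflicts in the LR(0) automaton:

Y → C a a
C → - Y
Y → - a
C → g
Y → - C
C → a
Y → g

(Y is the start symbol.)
A reduce-reduce conflict occurs when an LR(0) state has two complete items [A → α .] and [B → β .] — both call for a reduction, and with no lookahead the parser cannot choose between them.

Augment with Y' → Y and build the canonical LR(0) collection (I0 = CLOSURE({[Y' → . Y]}), then GOTO on every symbol after a dot until no new states appear). It has 11 states:
  I0: { [C → . - Y], [C → . a], [C → . g], [Y → . - C], [Y → . - a], [Y → . C a a], [Y → . g], [Y' → . Y] }  — shift
  I1: { [C → - . Y], [C → . - Y], [C → . a], [C → . g], [Y → - . C], [Y → - . a], [Y → . - C], [Y → . - a], [Y → . C a a], [Y → . g] }  — shift
  I2: { [Y → C . a a] }  — shift
  I3: { [Y' → Y .] }  — accept
  I4: { [C → a .] }  — reduce
  I5: { [C → g .], [Y → g .] }  — 2 reduces
  I6: { [Y → C a . a] }  — shift
  I7: { [Y → C a a .] }  — reduce
  I8: { [Y → - C .], [Y → C . a a] }  — shift, reduce
  I9: { [C → - Y .] }  — reduce
  I10: { [C → a .], [Y → - a .] }  — 2 reduces

I5 contains complete items [C → g .], [Y → g .] — reduce-reduce conflict.
I10 contains complete items [C → a .], [Y → - a .] — reduce-reduce conflict.

Answer: Yes — I5: [C → g .] vs [Y → g .]; I10: [C → a .] vs [Y → - a .]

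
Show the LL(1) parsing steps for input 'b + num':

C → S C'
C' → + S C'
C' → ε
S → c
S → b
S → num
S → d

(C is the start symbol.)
LL(1) parsing maintains a stack (initially the start symbol over $) and the input. At each step: if the stack top is a terminal, match it against the current input token; if it is a non-terminal N, replace it with the RHS of M[N, lookahead] (the unique production whose predict set contains the lookahead).

Stack is shown with the top on the left.

Stack     Input      Action
---------------------------
C $       b + num $  output C → S C'
S C' $    b + num $  output S → b
b C' $    b + num $  match 'b'
C' $      + num $    output C' → + S C'
+ S C' $  + num $    match '+'
S C' $    num $      output S → num
num C' $  num $      match 'num'
C' $      $          output C' → ε
$         $          accept

The string is accepted.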